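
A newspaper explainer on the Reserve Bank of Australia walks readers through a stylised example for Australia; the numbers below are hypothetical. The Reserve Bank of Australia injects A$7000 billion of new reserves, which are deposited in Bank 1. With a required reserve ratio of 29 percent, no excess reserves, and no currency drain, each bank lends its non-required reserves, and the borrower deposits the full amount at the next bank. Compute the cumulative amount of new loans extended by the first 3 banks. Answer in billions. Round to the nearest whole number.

Bank i lends (1 − rr)^i of the original deposit: Bank 1 lends 7000·0.7100 = 4970.0000, Bank 2 lends 7000·0.7100² = 3528.7000, and so on.
Summing a geometric series: total = 7000·[0.7100·(1 − 0.7100^3) / (1 − 0.7100)] = 11004.0770 billion.

A$11004 billion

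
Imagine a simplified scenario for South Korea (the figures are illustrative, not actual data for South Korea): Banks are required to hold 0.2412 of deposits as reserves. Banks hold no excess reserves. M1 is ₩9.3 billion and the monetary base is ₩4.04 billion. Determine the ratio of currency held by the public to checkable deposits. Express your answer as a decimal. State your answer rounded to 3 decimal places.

0.342

Using m = M/MB = 9.3/4.04 ≈ 2.301980. From m = (1 + c)/(c + rr + e), rearranging gives 1 + c = m·(c + rr + e), so c·(1 − m) = m·(rr + e) − 1.
Hence c = [m·(rr + e) − 1]/(1 − m) = [2.301980 × (0.2412 + 0) − 1] / (1 − 2.301980) ≈ 0.341605.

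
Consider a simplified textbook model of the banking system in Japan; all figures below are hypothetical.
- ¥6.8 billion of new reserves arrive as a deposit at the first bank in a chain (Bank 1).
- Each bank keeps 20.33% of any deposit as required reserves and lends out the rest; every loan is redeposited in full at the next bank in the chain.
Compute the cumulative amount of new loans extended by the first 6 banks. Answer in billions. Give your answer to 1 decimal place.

Bank i lends (1 − rr)^i of the original deposit: Bank 1 lends 6.8·0.7967 ≈ 5.4176, Bank 2 lends 6.8·0.7967² ≈ 4.3162, and so on.
Summing a geometric series: total = 6.8·[0.7967·(1 − 0.7967^6) / (1 − 0.7967)] ≈ 19.8336 billion.

¥19.8 billion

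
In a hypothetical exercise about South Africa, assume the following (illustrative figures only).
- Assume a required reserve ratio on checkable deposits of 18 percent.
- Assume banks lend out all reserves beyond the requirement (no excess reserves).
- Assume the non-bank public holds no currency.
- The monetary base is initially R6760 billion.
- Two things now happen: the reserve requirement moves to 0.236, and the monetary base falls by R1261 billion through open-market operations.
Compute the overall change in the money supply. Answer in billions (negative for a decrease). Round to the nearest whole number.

-14255 billion

Before: m₁ = 1 / (0.18) ≈ 5.55556, MB₁ = 6760, so M₁ = 5.55556 × 6760 = 37555.5856 billion.
After: m₂ = 1 / (0.236) ≈ 4.23729, MB₂ = 6760 − 1261 = 5499, so M₂ = 4.23729 × 5499 ≈ 23300.8577 billion.
ΔM = M₂ − M₁ = 23300.8577 − 37555.5856 = -14254.7279 billion.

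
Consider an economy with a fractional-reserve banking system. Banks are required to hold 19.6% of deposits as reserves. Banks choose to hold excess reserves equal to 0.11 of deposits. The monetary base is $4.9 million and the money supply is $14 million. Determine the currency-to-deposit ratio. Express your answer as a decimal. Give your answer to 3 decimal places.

0.068

Using m = M/MB = 14/4.9 ≈ 2.857143. From m = (1 + c)/(c + rr + e), rearranging gives 1 + c = m·(c + rr + e), so c·(1 − m) = m·(rr + e) − 1.
Hence c = [m·(rr + e) − 1]/(1 − m) = [2.857143 × (0.196 + 0.11) − 1] / (1 − 2.857143) ≈ 0.067692.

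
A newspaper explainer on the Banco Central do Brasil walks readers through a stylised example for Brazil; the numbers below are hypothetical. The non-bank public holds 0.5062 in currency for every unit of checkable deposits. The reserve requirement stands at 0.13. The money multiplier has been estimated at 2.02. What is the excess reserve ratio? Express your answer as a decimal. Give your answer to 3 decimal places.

0.109

Using m = 2.02. Since m = (1 + c)/(c + rr + e), the denominator satisfies c + rr + e = (1 + c)/m = (1 + 0.5062) / 2.02 ≈ 0.745644.
With c = 0.5062 and rr = 0.13, the excess reserve ratio is 0.745644 − 0.5062 − 0.13 = 0.109444.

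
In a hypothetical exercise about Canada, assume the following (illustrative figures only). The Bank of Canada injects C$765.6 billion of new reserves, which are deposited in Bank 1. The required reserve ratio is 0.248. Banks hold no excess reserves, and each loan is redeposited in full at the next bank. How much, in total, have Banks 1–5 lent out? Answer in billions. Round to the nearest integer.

C$1763 billion

Bank i lends (1 − rr)^i of the original deposit: Bank 1 lends 765.6·0.7520 = 575.7312, Bank 2 lends 765.6·0.7520² ≈ 432.9499, and so on.
Summing a geometric series: total = 765.6·[0.7520·(1 − 0.7520^5) / (1 − 0.7520)] ≈ 1763.2101 billion.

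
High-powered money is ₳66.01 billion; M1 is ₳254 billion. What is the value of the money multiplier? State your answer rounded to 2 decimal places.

3.85

The money multiplier is m = M / MB = 254 / 66.01 ≈ 3.84790.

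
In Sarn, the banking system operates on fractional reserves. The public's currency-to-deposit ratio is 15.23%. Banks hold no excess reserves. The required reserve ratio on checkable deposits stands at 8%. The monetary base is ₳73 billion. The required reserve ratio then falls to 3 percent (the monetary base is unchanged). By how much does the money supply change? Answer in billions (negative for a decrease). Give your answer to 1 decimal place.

₳99.3 billion

Initially m₁ = (1 + 0.1523) / (0.08 + 0.1523) ≈ 4.9604, so M₁ = 4.9604 × 73 = 362.1092 billion.
After the change m₂ = (1 + 0.1523) / (0.03 + 0.1523) ≈ 6.3209, so M₂ = 6.3209 × 73 = 461.4257 billion.
ΔM = M₂ − M₁ = 461.4257 − 362.1092 = 99.3165 billion.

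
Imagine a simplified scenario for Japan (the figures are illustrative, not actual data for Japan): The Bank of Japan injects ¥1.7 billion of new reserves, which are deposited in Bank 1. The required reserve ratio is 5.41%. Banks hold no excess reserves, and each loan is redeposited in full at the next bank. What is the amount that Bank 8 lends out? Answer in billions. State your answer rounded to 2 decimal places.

Each bank lends a fraction (1 − rr) = 0.9459 of the deposit it receives, so Bank 8 receives 1.7·0.9459^7 and lends 1.7·0.9459^8 ≈ 1.0895 billion.

¥1.09 billion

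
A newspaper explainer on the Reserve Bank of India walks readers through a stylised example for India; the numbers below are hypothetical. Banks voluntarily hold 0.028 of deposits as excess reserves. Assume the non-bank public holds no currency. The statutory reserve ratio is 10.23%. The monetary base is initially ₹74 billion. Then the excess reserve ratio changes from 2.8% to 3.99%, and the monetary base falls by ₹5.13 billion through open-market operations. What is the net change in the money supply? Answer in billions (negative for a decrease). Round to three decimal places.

Before: m₁ = 1 / (0.1023 + 0.028) ≈ 7.674597, MB₁ = 74, so M₁ = 7.674597 × 74 ≈ 567.9202 billion.
After: m₂ = 1 / (0.1023 + 0.0399) ≈ 7.032349, MB₂ = 74 − 5.13 = 68.87, so M₂ = 7.032349 × 68.87 ≈ 484.3179 billion.
ΔM = M₂ − M₁ = 484.3179 − 567.9202 = -83.6023 billion.

-83.602 billion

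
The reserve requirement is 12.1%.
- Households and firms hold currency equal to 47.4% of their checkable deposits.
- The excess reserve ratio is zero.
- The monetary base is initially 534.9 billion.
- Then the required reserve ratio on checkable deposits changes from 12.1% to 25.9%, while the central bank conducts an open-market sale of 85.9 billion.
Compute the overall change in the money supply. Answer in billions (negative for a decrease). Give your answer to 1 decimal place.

Before: m₁ = (1 + 0.474) / (0.121 + 0.474) ≈ 2.47731, MB₁ = 534.9, so M₁ = 2.47731 × 534.9 ≈ 1325.1131 billion.
After: m₂ = (1 + 0.474) / (0.259 + 0.474) ≈ 2.01091, MB₂ = 534.9 − 85.9 = 449, so M₂ = 2.01091 × 449 ≈ 902.8986 billion.
ΔM = M₂ − M₁ = 902.8986 − 1325.1131 = -422.2145 billion.

-422.2 billion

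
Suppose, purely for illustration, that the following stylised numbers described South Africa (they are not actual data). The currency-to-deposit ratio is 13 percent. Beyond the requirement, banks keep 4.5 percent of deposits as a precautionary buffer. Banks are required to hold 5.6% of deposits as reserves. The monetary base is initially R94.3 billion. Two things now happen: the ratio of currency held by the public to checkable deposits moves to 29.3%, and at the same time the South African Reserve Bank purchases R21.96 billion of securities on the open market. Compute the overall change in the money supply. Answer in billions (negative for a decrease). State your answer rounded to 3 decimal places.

Before: m₁ = (1 + 0.13) / (0.056 + 0.045 + 0.13) ≈ 4.8917749, MB₁ = 94.3, so M₁ = 4.8917749 × 94.3 ≈ 461.2944 billion.
After: m₂ = (1 + 0.293) / (0.056 + 0.045 + 0.293) ≈ 3.2817259, MB₂ = 94.3 + 21.96 = 116.26, so M₂ = 3.2817259 × 116.26 ≈ 381.5335 billion.
ΔM = M₂ − M₁ = 381.5335 − 461.2944 = -79.7609 billion.

-79.761 billion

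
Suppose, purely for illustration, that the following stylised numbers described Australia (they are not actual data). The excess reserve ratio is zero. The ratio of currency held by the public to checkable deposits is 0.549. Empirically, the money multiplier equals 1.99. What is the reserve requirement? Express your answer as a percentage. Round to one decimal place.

Using m = 1.99. Since m = (1 + c)/(c + rr + e), the denominator satisfies c + rr + e = (1 + c)/m = (1 + 0.549) / 1.99 ≈ 0.778392.
With c = 0.549 and e = 0, the reserve requirement is 0.778392 − 0.549 − 0 = 0.229392.

22.9%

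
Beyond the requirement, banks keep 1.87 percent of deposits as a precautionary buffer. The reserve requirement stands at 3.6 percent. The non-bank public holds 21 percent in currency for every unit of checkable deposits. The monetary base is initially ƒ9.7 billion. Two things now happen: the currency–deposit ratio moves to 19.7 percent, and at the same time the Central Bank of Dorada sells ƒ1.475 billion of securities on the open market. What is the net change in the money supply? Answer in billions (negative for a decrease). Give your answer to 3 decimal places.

-5.225 billion

Before: m₁ = (1 + 0.21) / (0.036 + 0.0187 + 0.21) ≈ 4.57121, MB₁ = 9.7, so M₁ = 4.57121 × 9.7 ≈ 44.3407 billion.
After: m₂ = (1 + 0.197) / (0.036 + 0.0187 + 0.197) ≈ 4.75566, MB₂ = 9.7 − 1.475 = 8.225, so M₂ = 4.75566 × 8.225 ≈ 39.1153 billion.
ΔM = M₂ − M₁ = 39.1153 − 44.3407 = -5.2254 billion.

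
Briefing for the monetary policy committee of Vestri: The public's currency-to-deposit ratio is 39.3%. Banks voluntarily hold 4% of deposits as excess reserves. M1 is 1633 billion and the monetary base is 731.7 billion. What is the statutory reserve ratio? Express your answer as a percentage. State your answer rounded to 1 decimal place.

19.1%

Using m = M/MB = 1633/731.7 ≈ 2.231789. Since m = (1 + c)/(c + rr + e), the denominator satisfies c + rr + e = (1 + c)/m = (1 + 0.393) / 2.231789 ≈ 0.624163.
With c = 0.393 and e = 0.04, the statutory reserve ratio is 0.624163 − 0.393 − 0.04 = 0.191163.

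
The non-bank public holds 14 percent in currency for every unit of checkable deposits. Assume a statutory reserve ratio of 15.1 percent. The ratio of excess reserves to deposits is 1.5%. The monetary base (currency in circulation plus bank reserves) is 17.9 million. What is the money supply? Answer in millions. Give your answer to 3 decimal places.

66.686 million

The money multiplier is m = (1 + c) / (rr + e + c) = (1 + 0.14) / (0.151 + 0.015 + 0.14) ≈ 3.725490.
So M = m × MB = 3.725490 × 17.9 ≈ 66.6863 million.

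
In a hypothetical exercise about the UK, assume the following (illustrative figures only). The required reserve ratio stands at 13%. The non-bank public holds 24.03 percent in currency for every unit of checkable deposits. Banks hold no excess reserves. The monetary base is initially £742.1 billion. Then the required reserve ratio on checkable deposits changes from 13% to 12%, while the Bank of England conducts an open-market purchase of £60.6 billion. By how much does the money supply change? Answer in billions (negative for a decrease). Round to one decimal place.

£277.6 billion

Before: m₁ = (1 + 0.2403) / (0.13 + 0.2403) ≈ 3.34945, MB₁ = 742.1, so M₁ = 3.34945 × 742.1 ≈ 2485.6268 billion.
After: m₂ = (1 + 0.2403) / (0.12 + 0.2403) ≈ 3.44241, MB₂ = 742.1 + 60.6 = 802.7, so M₂ = 3.44241 × 802.7 ≈ 2763.2225 billion.
ΔM = M₂ − M₁ = 2763.2225 − 2485.6268 = 277.5957 billion.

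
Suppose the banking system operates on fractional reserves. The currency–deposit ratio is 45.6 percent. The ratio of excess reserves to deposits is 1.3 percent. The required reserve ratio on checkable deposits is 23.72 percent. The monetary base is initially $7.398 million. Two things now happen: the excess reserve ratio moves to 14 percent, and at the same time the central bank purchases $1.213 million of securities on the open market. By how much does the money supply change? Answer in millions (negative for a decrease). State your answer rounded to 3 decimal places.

Before: m₁ = (1 + 0.456) / (0.2372 + 0.013 + 0.456) ≈ 2.06174, MB₁ = 7.398, so M₁ = 2.06174 × 7.398 ≈ 15.2528 million.
After: m₂ = (1 + 0.456) / (0.2372 + 0.14 + 0.456) ≈ 1.74748, MB₂ = 7.398 + 1.213 = 8.611, so M₂ = 1.74748 × 8.611 ≈ 15.0476 million.
ΔM = M₂ − M₁ = 15.0476 − 15.2528 = -0.2052 million.

-0.205 million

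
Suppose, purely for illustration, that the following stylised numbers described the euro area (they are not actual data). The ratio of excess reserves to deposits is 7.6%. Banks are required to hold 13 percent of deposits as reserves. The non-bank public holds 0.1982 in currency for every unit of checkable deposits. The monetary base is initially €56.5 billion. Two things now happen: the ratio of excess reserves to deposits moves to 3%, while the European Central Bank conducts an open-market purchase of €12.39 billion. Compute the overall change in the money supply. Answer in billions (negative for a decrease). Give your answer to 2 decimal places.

€62.95 billion

Before: m₁ = (1 + 0.1982) / (0.13 + 0.076 + 0.1982) ≈ 2.96437, MB₁ = 56.5, so M₁ = 2.96437 × 56.5 ≈ 167.4869 billion.
After: m₂ = (1 + 0.1982) / (0.13 + 0.03 + 0.1982) ≈ 3.34506, MB₂ = 56.5 + 12.39 = 68.89, so M₂ = 3.34506 × 68.89 ≈ 230.4412 billion.
ΔM = M₂ − M₁ = 230.4412 − 167.4869 = 62.9543 billion.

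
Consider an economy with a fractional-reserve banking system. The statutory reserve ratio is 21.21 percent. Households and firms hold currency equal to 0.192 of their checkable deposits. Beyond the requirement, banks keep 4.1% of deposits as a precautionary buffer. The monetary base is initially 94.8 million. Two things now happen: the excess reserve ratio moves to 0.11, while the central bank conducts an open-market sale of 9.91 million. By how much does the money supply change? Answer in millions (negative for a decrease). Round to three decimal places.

Before: m₁ = (1 + 0.192) / (0.2121 + 0.041 + 0.192) ≈ 2.678050, MB₁ = 94.8, so M₁ = 2.678050 × 94.8 ≈ 253.8791 million.
After: m₂ = (1 + 0.192) / (0.2121 + 0.11 + 0.192) ≈ 2.318615, MB₂ = 94.8 − 9.91 = 84.89, so M₂ = 2.318615 × 84.89 ≈ 196.8272 million.
ΔM = M₂ − M₁ = 196.8272 − 253.8791 = -57.0519 million.

-57.052 million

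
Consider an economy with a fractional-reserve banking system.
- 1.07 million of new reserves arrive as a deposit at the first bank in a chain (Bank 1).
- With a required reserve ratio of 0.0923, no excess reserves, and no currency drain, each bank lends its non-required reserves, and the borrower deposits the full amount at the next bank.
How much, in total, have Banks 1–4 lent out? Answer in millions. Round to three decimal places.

3.379 million

Bank i lends (1 − rr)^i of the original deposit: Bank 1 lends 1.07·0.9077 ≈ 0.9712, Bank 2 lends 1.07·0.9077² ≈ 0.8816, and so on.
Summing a geometric series: total = 1.07·[0.9077·(1 − 0.9077^4) / (1 − 0.9077)] ≈ 3.3794 million.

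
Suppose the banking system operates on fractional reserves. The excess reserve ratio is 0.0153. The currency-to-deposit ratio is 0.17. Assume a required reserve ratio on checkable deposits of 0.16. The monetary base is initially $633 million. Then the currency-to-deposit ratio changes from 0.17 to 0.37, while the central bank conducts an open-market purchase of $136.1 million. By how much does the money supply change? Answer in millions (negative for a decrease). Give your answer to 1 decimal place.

Before: m₁ = (1 + 0.17) / (0.16 + 0.0153 + 0.17) ≈ 3.38836, MB₁ = 633, so M₁ = 3.38836 × 633 ≈ 2144.8319 million.
After: m₂ = (1 + 0.37) / (0.16 + 0.0153 + 0.37) ≈ 2.51238, MB₂ = 633 + 136.1 = 769.1, so M₂ = 2.51238 × 769.1 ≈ 1932.2715 million.
ΔM = M₂ − M₁ = 1932.2715 − 2144.8319 = -212.5604 million.

-212.6 million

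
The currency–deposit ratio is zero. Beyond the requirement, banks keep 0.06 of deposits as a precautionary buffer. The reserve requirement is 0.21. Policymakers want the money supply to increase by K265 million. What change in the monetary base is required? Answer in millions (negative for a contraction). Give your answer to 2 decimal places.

The money multiplier is m = 1 / (rr + e) = 1 / (0.21 + 0.06) ≈ 3.703704.
ΔMB = ΔM / m = (+265) / 3.703704 ≈ 71.55 million.

K71.55 million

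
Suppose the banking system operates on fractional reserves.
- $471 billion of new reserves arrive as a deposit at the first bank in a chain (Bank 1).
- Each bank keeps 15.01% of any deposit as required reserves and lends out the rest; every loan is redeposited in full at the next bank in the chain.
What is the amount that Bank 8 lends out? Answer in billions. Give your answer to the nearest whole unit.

Each bank lends a fraction (1 − rr) = 0.8499 of the deposit it receives, so Bank 8 receives 471·0.8499^7 and lends 471·0.8499^8 ≈ 128.2223 billion.

$128 billion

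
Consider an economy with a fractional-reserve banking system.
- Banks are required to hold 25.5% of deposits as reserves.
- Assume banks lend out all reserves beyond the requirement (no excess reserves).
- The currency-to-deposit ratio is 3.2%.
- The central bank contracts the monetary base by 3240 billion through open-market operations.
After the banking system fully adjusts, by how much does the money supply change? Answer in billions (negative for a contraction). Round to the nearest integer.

-11650 billion

The money multiplier is m = (1 + c) / (rr + c) = (1 + 0.032) / (0.255 + 0.032) ≈ 3.59582.
The sale removes 3240 billion of base, so ΔM = m × ΔMB = 3.59582 × (−3240) = -11650.4568 billion.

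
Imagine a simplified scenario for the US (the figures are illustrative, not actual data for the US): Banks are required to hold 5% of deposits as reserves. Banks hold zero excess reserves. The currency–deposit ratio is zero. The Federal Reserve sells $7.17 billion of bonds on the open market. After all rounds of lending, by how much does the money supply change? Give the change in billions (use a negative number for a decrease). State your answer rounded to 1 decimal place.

-143.4 billion

The simple money multiplier is m = 1/rr = 1/0.05 = 20.
An open-market sale reduces the monetary base by 7.17 billion, so ΔM = m × ΔMB = 20 × (−7.17) = -143.4 billion.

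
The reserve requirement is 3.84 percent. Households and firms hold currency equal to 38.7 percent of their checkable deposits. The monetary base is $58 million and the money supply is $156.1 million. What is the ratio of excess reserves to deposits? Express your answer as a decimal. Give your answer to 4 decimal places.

Using m = M/MB = 156.1/58 ≈ 2.691379. Since m = (1 + c)/(c + rr + e), the denominator satisfies c + rr + e = (1 + c)/m = (1 + 0.387) / 2.691379 ≈ 0.515349.
With c = 0.387 and rr = 0.0384, the ratio of excess reserves to deposits is 0.515349 − 0.387 − 0.0384 = 0.089949.

0.0899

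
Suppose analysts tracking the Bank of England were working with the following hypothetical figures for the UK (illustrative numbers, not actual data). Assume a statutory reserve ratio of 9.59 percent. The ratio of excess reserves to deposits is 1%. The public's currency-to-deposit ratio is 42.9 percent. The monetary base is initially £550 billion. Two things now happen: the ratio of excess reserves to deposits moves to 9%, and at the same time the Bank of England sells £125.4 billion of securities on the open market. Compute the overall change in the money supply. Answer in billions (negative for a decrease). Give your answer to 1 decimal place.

Before: m₁ = (1 + 0.429) / (0.0959 + 0.01 + 0.429) ≈ 2.67153, MB₁ = 550, so M₁ = 2.67153 × 550 = 1469.3415 billion.
After: m₂ = (1 + 0.429) / (0.0959 + 0.09 + 0.429) ≈ 2.32396, MB₂ = 550 − 125.4 = 424.6, so M₂ = 2.32396 × 424.6 ≈ 986.7534 billion.
ΔM = M₂ − M₁ = 986.7534 − 1469.3415 = -482.5881 billion.

-482.6 billion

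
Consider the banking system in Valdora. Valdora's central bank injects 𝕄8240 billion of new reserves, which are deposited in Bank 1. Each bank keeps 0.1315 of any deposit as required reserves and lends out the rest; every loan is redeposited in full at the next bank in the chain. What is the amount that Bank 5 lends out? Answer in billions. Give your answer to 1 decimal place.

Each bank lends a fraction (1 − rr) = 0.8685 of the deposit it receives, so Bank 5 receives 8240·0.8685^4 and lends 8240·0.8685^5 ≈ 4071.7052 billion.

𝕄4071.7 billion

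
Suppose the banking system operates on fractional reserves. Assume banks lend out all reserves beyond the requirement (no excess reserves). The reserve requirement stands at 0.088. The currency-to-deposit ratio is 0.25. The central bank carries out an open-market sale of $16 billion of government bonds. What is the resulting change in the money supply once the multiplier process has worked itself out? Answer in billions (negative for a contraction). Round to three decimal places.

-59.172 billion

The money multiplier is m = (1 + c) / (rr + c) = (1 + 0.25) / (0.088 + 0.25) ≈ 3.698225.
The sale removes 16 billion of base, so ΔM = m × ΔMB = 3.698225 × (−16) = -59.1716 billion.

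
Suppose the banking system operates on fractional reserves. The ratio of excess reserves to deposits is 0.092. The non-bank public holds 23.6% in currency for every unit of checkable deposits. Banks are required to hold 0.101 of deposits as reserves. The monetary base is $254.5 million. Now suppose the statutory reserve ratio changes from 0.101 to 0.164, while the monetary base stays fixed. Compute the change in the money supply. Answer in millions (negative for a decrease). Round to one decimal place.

Initially m₁ = (1 + 0.236) / (0.101 + 0.092 + 0.236) ≈ 2.88112, so M₁ = 2.88112 × 254.5 ≈ 733.245 million.
After the change m₂ = (1 + 0.236) / (0.164 + 0.092 + 0.236) ≈ 2.51220, so M₂ = 2.51220 × 254.5 = 639.3549 million.
ΔM = M₂ − M₁ = 639.3549 − 733.245 = -93.8901 million.

-93.9 million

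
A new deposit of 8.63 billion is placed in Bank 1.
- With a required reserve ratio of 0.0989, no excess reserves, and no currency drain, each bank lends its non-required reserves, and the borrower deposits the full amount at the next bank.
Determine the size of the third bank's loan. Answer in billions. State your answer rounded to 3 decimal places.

6.314 billion

Each bank lends a fraction (1 − rr) = 0.9011 of the deposit it receives, so Bank 3 receives 8.63·0.9011^2 and lends 8.63·0.9011^3 ≈ 6.3144 billion.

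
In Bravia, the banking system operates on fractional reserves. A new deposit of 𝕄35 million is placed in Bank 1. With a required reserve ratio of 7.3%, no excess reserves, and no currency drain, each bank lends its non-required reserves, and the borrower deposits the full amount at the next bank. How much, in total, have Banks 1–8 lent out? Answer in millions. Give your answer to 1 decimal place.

Bank i lends (1 − rr)^i of the original deposit: Bank 1 lends 35·0.9270 = 32.4450, Bank 2 lends 35·0.9270² ≈ 30.0765, and so on.
Summing a geometric series: total = 35·[0.9270·(1 − 0.9270^8) / (1 − 0.9270)] ≈ 202.0910 million.

𝕄202.1 million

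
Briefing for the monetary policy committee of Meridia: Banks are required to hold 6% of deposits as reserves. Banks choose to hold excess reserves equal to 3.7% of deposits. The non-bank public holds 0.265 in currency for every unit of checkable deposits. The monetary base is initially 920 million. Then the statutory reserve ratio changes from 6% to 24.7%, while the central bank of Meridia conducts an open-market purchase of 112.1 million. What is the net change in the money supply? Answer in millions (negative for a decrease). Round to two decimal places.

-836.76 million

Before: m₁ = (1 + 0.265) / (0.06 + 0.037 + 0.265) ≈ 3.4944751, MB₁ = 920, so M₁ = 3.4944751 × 920 ≈ 3214.9171 million.
After: m₂ = (1 + 0.265) / (0.247 + 0.037 + 0.265) ≈ 2.3041894, MB₂ = 920 + 112.1 = 1032.1, so M₂ = 2.3041894 × 1032.1 ≈ 2378.1539 million.
ΔM = M₂ − M₁ = 2378.1539 − 3214.9171 = -836.7632 million.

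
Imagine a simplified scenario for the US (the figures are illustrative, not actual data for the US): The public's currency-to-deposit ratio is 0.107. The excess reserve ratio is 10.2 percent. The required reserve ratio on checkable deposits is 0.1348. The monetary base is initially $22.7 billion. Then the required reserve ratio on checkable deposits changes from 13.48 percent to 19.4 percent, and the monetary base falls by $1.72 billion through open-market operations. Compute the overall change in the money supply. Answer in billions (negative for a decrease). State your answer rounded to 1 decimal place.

Before: m₁ = (1 + 0.107) / (0.1348 + 0.102 + 0.107) ≈ 3.2199, MB₁ = 22.7, so M₁ = 3.2199 × 22.7 ≈ 73.0917 billion.
After: m₂ = (1 + 0.107) / (0.194 + 0.102 + 0.107) ≈ 2.7469, MB₂ = 22.7 − 1.72 = 20.98, so M₂ = 2.7469 × 20.98 ≈ 57.63 billion.
ΔM = M₂ − M₁ = 57.63 − 73.0917 = -15.4617 billion.

-15.5 billion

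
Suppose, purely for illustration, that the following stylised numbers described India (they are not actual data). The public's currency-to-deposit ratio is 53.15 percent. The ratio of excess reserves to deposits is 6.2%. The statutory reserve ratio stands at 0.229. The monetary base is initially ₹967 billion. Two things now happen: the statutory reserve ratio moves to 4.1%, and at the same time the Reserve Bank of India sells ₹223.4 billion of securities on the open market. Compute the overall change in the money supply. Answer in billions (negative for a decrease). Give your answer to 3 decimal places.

-5.724 billion

Before: m₁ = (1 + 0.5315) / (0.229 + 0.062 + 0.5315) ≈ 1.8620061, MB₁ = 967, so M₁ = 1.8620061 × 967 ≈ 1800.5599 billion.
After: m₂ = (1 + 0.5315) / (0.041 + 0.062 + 0.5315) ≈ 2.4137116, MB₂ = 967 − 223.4 = 743.6, so M₂ = 2.4137116 × 743.6 ≈ 1794.8359 billion.
ΔM = M₂ − M₁ = 1794.8359 − 1800.5599 = -5.724 billion.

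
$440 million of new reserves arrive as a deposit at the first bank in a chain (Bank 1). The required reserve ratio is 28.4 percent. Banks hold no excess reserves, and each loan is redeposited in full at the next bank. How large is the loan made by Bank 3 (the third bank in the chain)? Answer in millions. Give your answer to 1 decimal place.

Each bank lends a fraction (1 − rr) = 0.7160 of the deposit it receives, so Bank 3 receives 440·0.7160^2 and lends 440·0.7160^3 ≈ 161.5071 million.

$161.5 million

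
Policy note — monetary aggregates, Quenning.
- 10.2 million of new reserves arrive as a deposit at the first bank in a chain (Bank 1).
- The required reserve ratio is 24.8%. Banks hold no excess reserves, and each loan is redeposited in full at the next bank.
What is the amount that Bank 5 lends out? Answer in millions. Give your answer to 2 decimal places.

2.45 million

Each bank lends a fraction (1 − rr) = 0.7520 of the deposit it receives, so Bank 5 receives 10.2·0.7520^4 and lends 10.2·0.7520^5 ≈ 2.4530 million.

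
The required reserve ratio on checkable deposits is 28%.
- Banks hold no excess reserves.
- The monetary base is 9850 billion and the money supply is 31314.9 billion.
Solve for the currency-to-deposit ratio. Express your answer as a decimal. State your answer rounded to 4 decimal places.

Using m = M/MB = 31314.9/9850 ≈ 3.179178. From m = (1 + c)/(c + rr + e), rearranging gives 1 + c = m·(c + rr + e), so c·(1 − m) = m·(rr + e) − 1.
Hence c = [m·(rr + e) − 1]/(1 − m) = [3.179178 × (0.28 + 0) − 1] / (1 − 3.179178) ≈ 0.050400.

0.0504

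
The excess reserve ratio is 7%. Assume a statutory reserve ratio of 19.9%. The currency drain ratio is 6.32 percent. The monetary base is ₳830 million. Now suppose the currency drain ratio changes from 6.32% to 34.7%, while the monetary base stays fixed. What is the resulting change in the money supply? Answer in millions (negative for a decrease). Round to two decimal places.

Initially m₁ = (1 + 0.0632) / (0.199 + 0.07 + 0.0632) ≈ 3.200482, so M₁ = 3.200482 × 830 ≈ 2656.4001 million.
After the change m₂ = (1 + 0.347) / (0.199 + 0.07 + 0.347) ≈ 2.186688, so M₂ = 2.186688 × 830 ≈ 1814.951 million.
ΔM = M₂ − M₁ = 1814.951 − 2656.4001 = -841.4491 million.

-841.45 million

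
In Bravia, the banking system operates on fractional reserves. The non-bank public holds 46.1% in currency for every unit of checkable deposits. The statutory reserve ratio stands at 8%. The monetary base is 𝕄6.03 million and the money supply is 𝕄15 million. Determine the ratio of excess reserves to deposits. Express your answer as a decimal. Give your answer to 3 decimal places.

0.046

Using m = M/MB = 15/6.03 ≈ 2.487562. Since m = (1 + c)/(c + rr + e), the denominator satisfies c + rr + e = (1 + c)/m = (1 + 0.461) / 2.487562 ≈ 0.587322.
With c = 0.461 and rr = 0.08, the ratio of excess reserves to deposits is 0.587322 − 0.461 − 0.08 = 0.046322.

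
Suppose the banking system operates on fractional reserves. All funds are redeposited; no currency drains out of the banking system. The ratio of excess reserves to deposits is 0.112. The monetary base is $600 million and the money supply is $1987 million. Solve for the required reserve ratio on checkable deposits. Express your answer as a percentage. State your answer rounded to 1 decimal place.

Using m = M/MB = 1987/600 ≈ 3.311667. Since m = (1 + c)/(c + rr + e), the denominator satisfies c + rr + e = (1 + c)/m = (1 + 0) / 3.311667 ≈ 0.301963.
With c = 0 and e = 0.112, the required reserve ratio on checkable deposits is 0.301963 − 0 − 0.112 = 0.189963.

19.0%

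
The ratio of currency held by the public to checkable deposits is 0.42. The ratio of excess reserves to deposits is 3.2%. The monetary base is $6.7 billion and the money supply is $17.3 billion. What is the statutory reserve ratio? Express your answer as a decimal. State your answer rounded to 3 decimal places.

0.098

Using m = M/MB = 17.3/6.7 ≈ 2.582090. Since m = (1 + c)/(c + rr + e), the denominator satisfies c + rr + e = (1 + c)/m = (1 + 0.42) / 2.582090 ≈ 0.549942.
With c = 0.42 and e = 0.032, the statutory reserve ratio is 0.549942 − 0.42 − 0.032 = 0.097942.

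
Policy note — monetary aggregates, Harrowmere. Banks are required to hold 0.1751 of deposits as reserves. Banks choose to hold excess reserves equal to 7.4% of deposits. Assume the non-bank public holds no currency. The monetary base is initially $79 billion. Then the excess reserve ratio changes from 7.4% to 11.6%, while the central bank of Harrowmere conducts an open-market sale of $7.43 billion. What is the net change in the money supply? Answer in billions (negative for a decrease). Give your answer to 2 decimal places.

-71.28 billion

Before: m₁ = 1 / (0.1751 + 0.074) ≈ 4.01445, MB₁ = 79, so M₁ = 4.01445 × 79 ≈ 317.1415 billion.
After: m₂ = 1 / (0.1751 + 0.116) ≈ 3.43525, MB₂ = 79 − 7.43 = 71.57, so M₂ = 3.43525 × 71.57 ≈ 245.8608 billion.
ΔM = M₂ − M₁ = 245.8608 − 317.1415 = -71.2807 billion.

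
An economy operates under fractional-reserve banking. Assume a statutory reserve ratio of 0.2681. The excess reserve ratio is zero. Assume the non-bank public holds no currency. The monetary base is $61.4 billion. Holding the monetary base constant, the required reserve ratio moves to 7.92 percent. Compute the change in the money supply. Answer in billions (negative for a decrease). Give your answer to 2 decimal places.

$546.23 billion

Initially m₁ = 1 / (0.2681) ≈ 3.72995, so M₁ = 3.72995 × 61.4 ≈ 229.0189 billion.
After the change m₂ = 1 / (0.0792) ≈ 12.62626, so M₂ = 12.62626 × 61.4 ≈ 775.2524 billion.
ΔM = M₂ − M₁ = 775.2524 − 229.0189 = 546.2335 billion.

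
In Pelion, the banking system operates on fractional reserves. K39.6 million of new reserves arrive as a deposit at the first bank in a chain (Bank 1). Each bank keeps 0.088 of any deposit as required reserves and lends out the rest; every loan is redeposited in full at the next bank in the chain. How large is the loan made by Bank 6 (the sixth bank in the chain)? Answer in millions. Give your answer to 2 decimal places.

Each bank lends a fraction (1 − rr) = 0.9120 of the deposit it receives, so Bank 6 receives 39.6·0.9120^5 and lends 39.6·0.9120^6 ≈ 22.7858 million.

K22.79 million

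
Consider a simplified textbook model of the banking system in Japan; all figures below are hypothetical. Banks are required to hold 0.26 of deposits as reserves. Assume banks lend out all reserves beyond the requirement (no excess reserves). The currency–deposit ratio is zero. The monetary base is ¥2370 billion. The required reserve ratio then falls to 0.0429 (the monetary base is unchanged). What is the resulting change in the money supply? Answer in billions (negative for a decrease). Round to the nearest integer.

Initially m₁ = 1 / (0.26) ≈ 3.84615, so M₁ = 3.84615 × 2370 = 9115.3755 billion.
After the change m₂ = 1 / (0.0429) ≈ 23.31002, so M₂ = 23.31002 × 2370 = 55244.7474 billion.
ΔM = M₂ − M₁ = 55244.7474 − 9115.3755 = 46129.3719 billion.

¥46129 billion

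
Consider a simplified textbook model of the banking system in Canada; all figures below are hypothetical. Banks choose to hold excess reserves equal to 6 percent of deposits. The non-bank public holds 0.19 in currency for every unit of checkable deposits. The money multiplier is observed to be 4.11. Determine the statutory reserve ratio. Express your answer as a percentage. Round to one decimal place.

4.0%

Using m = 4.11. Since m = (1 + c)/(c + rr + e), the denominator satisfies c + rr + e = (1 + c)/m = (1 + 0.19) / 4.11 ≈ 0.289538.
With c = 0.19 and e = 0.06, the statutory reserve ratio is 0.289538 − 0.19 − 0.06 = 0.039538.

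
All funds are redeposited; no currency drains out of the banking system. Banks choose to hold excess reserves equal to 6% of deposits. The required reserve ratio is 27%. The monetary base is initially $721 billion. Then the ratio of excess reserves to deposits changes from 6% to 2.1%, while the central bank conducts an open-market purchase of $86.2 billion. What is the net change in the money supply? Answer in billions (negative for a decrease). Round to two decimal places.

Before: m₁ = 1 / (0.27 + 0.06) ≈ 3.030303, MB₁ = 721, so M₁ = 3.030303 × 721 ≈ 2184.8485 billion.
After: m₂ = 1 / (0.27 + 0.021) ≈ 3.436426, MB₂ = 721 + 86.2 = 807.2, so M₂ = 3.436426 × 807.2 ≈ 2773.8831 billion.
ΔM = M₂ − M₁ = 2773.8831 − 2184.8485 = 589.0346 billion.

$589.03 billion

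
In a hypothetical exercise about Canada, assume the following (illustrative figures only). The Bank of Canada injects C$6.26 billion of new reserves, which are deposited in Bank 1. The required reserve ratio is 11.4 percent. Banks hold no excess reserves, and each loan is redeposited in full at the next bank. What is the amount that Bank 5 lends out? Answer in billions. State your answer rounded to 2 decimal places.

Each bank lends a fraction (1 − rr) = 0.8860 of the deposit it receives, so Bank 5 receives 6.26·0.8860^4 and lends 6.26·0.8860^5 ≈ 3.4178 billion.

C$3.42 billion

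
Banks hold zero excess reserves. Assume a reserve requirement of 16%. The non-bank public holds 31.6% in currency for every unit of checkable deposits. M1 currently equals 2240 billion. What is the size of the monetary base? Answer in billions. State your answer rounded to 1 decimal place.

The money multiplier is m = (1 + c) / (rr + c) = (1 + 0.316) / (0.16 + 0.316) ≈ 2.764706.
MB = M / m = 2240 / 2.764706 ≈ 810.2127 billion.

810.2 billion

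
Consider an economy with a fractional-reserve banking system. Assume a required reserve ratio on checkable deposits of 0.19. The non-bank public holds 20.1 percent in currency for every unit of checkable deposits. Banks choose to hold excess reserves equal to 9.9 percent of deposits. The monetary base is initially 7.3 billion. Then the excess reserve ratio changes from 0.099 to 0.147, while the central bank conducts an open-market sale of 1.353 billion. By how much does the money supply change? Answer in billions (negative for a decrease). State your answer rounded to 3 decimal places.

Before: m₁ = (1 + 0.201) / (0.19 + 0.099 + 0.201) ≈ 2.45102, MB₁ = 7.3, so M₁ = 2.45102 × 7.3 ≈ 17.8924 billion.
After: m₂ = (1 + 0.201) / (0.19 + 0.147 + 0.201) ≈ 2.23234, MB₂ = 7.3 − 1.353 = 5.947, so M₂ = 2.23234 × 5.947 ≈ 13.2757 billion.
ΔM = M₂ − M₁ = 13.2757 − 17.8924 = -4.6167 billion.

-4.617 billion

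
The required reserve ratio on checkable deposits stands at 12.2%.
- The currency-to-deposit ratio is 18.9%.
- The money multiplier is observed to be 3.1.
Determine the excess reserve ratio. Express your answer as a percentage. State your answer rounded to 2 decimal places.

Using m = 3.1. Since m = (1 + c)/(c + rr + e), the denominator satisfies c + rr + e = (1 + c)/m = (1 + 0.189) / 3.1 ≈ 0.383548.
With c = 0.189 and rr = 0.122, the excess reserve ratio is 0.383548 − 0.189 − 0.122 = 0.072548.

7.25%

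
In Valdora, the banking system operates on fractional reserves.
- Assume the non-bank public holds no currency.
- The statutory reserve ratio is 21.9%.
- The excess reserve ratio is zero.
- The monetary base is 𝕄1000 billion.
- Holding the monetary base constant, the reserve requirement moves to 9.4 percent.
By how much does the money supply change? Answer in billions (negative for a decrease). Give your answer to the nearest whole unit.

Initially m₁ = 1 / (0.219) ≈ 4.5662, so M₁ = 4.5662 × 1000 = 4566.2 billion.
After the change m₂ = 1 / (0.094) ≈ 10.6383, so M₂ = 10.6383 × 1000 = 10638.3 billion.
ΔM = M₂ − M₁ = 10638.3 − 4566.2 = 6072.1 billion.

𝕄6072 billion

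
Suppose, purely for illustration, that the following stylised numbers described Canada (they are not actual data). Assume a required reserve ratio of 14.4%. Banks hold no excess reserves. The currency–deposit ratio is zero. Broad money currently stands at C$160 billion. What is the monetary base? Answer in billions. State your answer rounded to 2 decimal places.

With no currency drain and no excess reserves, the money multiplier is m = 1/rr = 1/0.144 ≈ 6.944444.
The monetary base is MB = M / m = 160 / 6.944444 ≈ 23.04 billion.

C$23.04 billion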